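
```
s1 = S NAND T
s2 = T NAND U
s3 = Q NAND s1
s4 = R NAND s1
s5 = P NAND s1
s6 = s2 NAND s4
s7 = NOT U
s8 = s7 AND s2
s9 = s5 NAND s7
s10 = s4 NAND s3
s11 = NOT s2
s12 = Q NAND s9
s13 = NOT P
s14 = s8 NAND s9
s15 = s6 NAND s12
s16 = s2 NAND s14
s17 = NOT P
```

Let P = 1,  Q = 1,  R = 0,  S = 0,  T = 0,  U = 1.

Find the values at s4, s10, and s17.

s1 = S NAND T = 0 NAND 0 = 1
s3 = Q NAND s1 = 1 NAND 1 = 0
s4 = R NAND s1 = 0 NAND 1 = 1
s10 = s4 NAND s3 = 1 NAND 0 = 1
s17 = NOT P = NOT 1 = 0

s4 = 1  s10 = 1  s17 = 0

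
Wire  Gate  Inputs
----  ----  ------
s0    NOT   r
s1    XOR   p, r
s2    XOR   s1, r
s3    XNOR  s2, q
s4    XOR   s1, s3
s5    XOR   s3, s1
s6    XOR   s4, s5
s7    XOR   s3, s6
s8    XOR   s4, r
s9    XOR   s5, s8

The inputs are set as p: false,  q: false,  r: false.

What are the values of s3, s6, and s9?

s3 = true; s6 = false; s9 = false

s1 = p XOR r = false XOR false = false
s2 = s1 XOR r = false XOR false = false
s3 = s2 XNOR q = false XNOR false = true
s4 = s1 XOR s3 = false XOR true = true
s5 = s3 XOR s1 = true XOR false = true
s6 = s4 XOR s5 = true XOR true = false
s8 = s4 XOR r = true XOR false = true
s9 = s5 XOR s8 = true XOR true = false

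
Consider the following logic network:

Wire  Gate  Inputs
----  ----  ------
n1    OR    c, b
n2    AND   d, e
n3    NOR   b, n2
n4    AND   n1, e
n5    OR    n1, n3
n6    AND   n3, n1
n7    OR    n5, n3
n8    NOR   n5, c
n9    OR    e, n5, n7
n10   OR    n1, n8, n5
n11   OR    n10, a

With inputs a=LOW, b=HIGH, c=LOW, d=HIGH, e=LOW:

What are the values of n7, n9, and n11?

n1 = c OR b = LOW OR HIGH = HIGH
n2 = d AND e = HIGH AND LOW = LOW
n3 = b NOR n2 = HIGH NOR LOW = LOW
n5 = n1 OR n3 = HIGH OR LOW = HIGH
n7 = n5 OR n3 = HIGH OR LOW = HIGH
n8 = n5 NOR c = HIGH NOR LOW = LOW
n9 = e OR n5 OR n7 = LOW OR HIGH OR HIGH = HIGH
n10 = n1 OR n8 OR n5 = HIGH OR LOW OR HIGH = HIGH
n11 = n10 OR a = HIGH OR LOW = HIGH

n7 = HIGH, n9 = HIGH, n11 = HIGH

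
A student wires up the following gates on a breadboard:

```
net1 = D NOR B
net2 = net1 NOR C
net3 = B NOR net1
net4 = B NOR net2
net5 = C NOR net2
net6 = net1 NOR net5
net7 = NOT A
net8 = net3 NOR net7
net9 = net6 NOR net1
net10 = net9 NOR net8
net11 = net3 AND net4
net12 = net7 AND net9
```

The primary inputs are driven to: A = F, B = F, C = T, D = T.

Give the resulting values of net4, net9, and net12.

net1 = D NOR B = T NOR F = F
net2 = net1 NOR C = F NOR T = F
net4 = B NOR net2 = F NOR F = T
net5 = C NOR net2 = T NOR F = F
net6 = net1 NOR net5 = F NOR F = T
net7 = NOT A = NOT F = T
net9 = net6 NOR net1 = T NOR F = F
net12 = net7 AND net9 = T AND F = F

net4 = T, net9 = F, net12 = F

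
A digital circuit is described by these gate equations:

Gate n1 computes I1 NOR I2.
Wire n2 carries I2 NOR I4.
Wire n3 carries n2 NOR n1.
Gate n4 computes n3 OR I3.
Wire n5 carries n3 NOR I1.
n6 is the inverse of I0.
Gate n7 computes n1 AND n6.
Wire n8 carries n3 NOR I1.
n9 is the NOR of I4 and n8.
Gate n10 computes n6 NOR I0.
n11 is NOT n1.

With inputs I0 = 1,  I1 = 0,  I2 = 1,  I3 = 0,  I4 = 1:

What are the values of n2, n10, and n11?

n1 = I1 NOR I2 = 0 NOR 1 = 0
n2 = I2 NOR I4 = 1 NOR 1 = 0
n6 = NOT I0 = NOT 1 = 0
n10 = n6 NOR I0 = 0 NOR 1 = 0
n11 = NOT n1 = NOT 0 = 1

n2 = 0, n10 = 0, n11 = 1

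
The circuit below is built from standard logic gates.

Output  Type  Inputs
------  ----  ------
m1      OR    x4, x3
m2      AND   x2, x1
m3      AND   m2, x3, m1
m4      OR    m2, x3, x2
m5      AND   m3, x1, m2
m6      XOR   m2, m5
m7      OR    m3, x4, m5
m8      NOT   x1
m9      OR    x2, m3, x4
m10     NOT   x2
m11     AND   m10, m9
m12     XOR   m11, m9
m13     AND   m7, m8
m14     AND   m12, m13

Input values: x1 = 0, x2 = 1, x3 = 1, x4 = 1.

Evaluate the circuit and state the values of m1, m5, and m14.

m1 = 1, m5 = 0, m14 = 1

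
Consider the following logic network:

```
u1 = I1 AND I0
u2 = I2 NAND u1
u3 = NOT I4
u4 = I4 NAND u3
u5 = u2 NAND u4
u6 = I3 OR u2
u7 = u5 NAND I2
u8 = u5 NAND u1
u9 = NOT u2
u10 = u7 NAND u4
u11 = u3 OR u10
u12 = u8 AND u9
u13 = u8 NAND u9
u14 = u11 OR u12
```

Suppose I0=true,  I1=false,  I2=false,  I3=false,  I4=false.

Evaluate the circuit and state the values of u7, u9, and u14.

u1 = I1 AND I0 = false AND true = false
u2 = I2 NAND u1 = false NAND false = true
u3 = NOT I4 = NOT false = true
u4 = I4 NAND u3 = false NAND true = true
u5 = u2 NAND u4 = true NAND true = false
u7 = u5 NAND I2 = false NAND false = true
u8 = u5 NAND u1 = false NAND false = true
u9 = NOT u2 = NOT true = false
u10 = u7 NAND u4 = true NAND true = false
u11 = u3 OR u10 = true OR false = true
u12 = u8 AND u9 = true AND false = false
u14 = u11 OR u12 = true OR false = true

u7 = true  u9 = false  u14 = true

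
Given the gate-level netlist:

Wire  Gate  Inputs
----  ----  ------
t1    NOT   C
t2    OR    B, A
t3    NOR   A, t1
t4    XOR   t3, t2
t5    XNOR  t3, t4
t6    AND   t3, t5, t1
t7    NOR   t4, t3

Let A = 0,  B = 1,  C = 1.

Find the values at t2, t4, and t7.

t1 = NOT C = NOT 1 = 0
t2 = B OR A = 1 OR 0 = 1
t3 = A NOR t1 = 0 NOR 0 = 1
t4 = t3 XOR t2 = 1 XOR 1 = 0
t7 = t4 NOR t3 = 0 NOR 1 = 0

t2 = 1  t4 = 0  t7 = 0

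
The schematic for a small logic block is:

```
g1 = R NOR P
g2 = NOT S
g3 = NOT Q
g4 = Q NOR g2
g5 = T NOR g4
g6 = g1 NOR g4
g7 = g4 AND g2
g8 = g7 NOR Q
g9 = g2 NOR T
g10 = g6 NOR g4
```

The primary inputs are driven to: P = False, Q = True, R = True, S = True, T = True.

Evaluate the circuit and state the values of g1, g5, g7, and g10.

g1 = R NOR P = True NOR False = False
g2 = NOT S = NOT True = False
g4 = Q NOR g2 = True NOR False = False
g5 = T NOR g4 = True NOR False = False
g6 = g1 NOR g4 = False NOR False = True
g7 = g4 AND g2 = False AND False = False
g10 = g6 NOR g4 = True NOR False = False

g1 = False; g5 = False; g7 = False; g10 = False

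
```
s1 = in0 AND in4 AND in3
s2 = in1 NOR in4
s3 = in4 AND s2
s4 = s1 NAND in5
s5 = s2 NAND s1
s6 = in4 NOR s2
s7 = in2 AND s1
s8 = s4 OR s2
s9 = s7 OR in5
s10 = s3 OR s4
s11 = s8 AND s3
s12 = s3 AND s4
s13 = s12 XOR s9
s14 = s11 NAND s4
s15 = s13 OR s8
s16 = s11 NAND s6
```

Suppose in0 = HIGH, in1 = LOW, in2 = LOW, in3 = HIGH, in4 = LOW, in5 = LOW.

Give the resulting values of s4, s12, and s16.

s1 = in0 AND in4 AND in3 = HIGH AND LOW AND HIGH = LOW
s2 = in1 NOR in4 = LOW NOR LOW = HIGH
s3 = in4 AND s2 = LOW AND HIGH = LOW
s4 = s1 NAND in5 = LOW NAND LOW = HIGH
s6 = in4 NOR s2 = LOW NOR HIGH = LOW
s8 = s4 OR s2 = HIGH OR HIGH = HIGH
s11 = s8 AND s3 = HIGH AND LOW = LOW
s12 = s3 AND s4 = LOW AND HIGH = LOW
s16 = s11 NAND s6 = LOW NAND LOW = HIGH

s4 = HIGH; s12 = LOW; s16 = HIGH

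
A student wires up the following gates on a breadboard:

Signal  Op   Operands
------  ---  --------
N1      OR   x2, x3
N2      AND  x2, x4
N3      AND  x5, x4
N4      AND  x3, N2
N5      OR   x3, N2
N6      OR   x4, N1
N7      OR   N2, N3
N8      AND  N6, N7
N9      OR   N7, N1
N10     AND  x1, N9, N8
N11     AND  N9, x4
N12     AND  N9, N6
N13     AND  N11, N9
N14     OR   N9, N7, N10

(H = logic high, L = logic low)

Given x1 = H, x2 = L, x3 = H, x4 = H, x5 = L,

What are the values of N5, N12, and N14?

N5 = H, N12 = H, N14 = H

N1 = x2 OR x3 = L OR H = H
N2 = x2 AND x4 = L AND H = L
N3 = x5 AND x4 = L AND H = L
N5 = x3 OR N2 = H OR L = H
N6 = x4 OR N1 = H OR H = H
N7 = N2 OR N3 = L OR L = L
N8 = N6 AND N7 = H AND L = L
N9 = N7 OR N1 = L OR H = H
N10 = x1 AND N9 AND N8 = H AND H AND L = L
N12 = N9 AND N6 = H AND H = H
N14 = N9 OR N7 OR N10 = H OR L OR L = H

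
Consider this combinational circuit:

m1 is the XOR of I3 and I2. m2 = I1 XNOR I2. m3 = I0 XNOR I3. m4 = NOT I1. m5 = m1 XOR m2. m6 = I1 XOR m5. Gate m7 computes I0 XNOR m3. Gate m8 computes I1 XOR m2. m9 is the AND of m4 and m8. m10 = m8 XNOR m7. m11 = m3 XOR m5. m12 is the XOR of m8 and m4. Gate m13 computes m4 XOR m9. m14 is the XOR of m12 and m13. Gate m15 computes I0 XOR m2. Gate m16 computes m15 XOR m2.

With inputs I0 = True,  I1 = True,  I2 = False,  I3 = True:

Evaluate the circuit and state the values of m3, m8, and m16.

m3 = True, m8 = True, m16 = True

m2 = I1 XNOR I2 = True XNOR False = False
m3 = I0 XNOR I3 = True XNOR True = True
m8 = I1 XOR m2 = True XOR False = True
m15 = I0 XOR m2 = True XOR False = True
m16 = m15 XOR m2 = True XOR False = True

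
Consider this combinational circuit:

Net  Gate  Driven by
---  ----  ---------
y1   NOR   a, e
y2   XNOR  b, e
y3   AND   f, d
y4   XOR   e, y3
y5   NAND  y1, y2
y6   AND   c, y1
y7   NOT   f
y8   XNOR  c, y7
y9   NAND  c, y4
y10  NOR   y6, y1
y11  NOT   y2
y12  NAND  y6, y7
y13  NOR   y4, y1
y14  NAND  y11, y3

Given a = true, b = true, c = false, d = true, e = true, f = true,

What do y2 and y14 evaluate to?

y2 = true  y14 = true

y2 = b XNOR e = true XNOR true = true
y3 = f AND d = true AND true = true
y11 = NOT y2 = NOT true = false
y14 = y11 NAND y3 = false NAND true = true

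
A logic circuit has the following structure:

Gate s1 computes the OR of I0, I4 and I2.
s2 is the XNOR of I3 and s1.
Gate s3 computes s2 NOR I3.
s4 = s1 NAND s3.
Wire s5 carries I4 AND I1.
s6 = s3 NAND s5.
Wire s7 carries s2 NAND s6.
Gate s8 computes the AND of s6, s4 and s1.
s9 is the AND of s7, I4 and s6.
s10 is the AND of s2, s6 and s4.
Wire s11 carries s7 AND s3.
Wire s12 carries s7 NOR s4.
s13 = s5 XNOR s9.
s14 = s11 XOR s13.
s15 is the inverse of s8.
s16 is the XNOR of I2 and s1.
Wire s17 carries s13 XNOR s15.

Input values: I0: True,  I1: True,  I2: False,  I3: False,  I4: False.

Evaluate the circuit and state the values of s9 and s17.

s9 = False  s17 = True

s1 = I0 OR I4 OR I2 = True OR False OR False = True
s2 = I3 XNOR s1 = False XNOR True = False
s3 = s2 NOR I3 = False NOR False = True
s4 = s1 NAND s3 = True NAND True = False
s5 = I4 AND I1 = False AND True = False
s6 = s3 NAND s5 = True NAND False = True
s7 = s2 NAND s6 = False NAND True = True
s8 = s6 AND s4 AND s1 = True AND False AND True = False
s9 = s7 AND I4 AND s6 = True AND False AND True = False
s13 = s5 XNOR s9 = False XNOR False = True
s15 = NOT s8 = NOT False = True
s17 = s13 XNOR s15 = True XNOR True = True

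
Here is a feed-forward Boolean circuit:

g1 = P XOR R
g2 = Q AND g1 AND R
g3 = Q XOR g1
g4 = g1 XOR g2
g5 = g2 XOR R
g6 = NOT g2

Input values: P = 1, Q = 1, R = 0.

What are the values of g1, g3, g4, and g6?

g1 = 1, g3 = 0, g4 = 1, g6 = 1

g1 = P XOR R = 1 XOR 0 = 1
g2 = Q AND g1 AND R = 1 AND 1 AND 0 = 0
g3 = Q XOR g1 = 1 XOR 1 = 0
g4 = g1 XOR g2 = 1 XOR 0 = 1
g6 = NOT g2 = NOT 0 = 1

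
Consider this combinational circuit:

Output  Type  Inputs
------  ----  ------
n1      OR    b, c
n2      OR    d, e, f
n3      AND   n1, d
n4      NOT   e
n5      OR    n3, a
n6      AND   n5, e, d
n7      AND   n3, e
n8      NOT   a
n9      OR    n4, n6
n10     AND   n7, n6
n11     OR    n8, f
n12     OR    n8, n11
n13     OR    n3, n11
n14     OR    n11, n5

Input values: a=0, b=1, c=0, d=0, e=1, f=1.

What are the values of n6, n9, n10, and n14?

n6 = 0, n9 = 0, n10 = 0, n14 = 1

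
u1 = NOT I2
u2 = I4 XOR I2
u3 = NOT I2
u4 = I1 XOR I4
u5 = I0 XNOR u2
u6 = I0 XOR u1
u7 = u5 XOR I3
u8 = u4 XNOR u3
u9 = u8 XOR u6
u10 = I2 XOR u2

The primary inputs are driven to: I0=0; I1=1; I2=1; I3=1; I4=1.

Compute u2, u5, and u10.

u2 = I4 XOR I2 = 1 XOR 1 = 0
u5 = I0 XNOR u2 = 0 XNOR 0 = 1
u10 = I2 XOR u2 = 1 XOR 0 = 1

u2 = 0, u5 = 1, u10 = 1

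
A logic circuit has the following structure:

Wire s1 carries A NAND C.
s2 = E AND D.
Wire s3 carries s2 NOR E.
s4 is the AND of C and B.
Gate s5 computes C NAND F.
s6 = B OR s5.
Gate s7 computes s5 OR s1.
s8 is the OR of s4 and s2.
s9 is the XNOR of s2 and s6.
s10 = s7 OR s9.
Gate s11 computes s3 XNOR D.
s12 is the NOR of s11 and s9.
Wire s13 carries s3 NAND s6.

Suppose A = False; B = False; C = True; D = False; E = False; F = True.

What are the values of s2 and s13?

s2 = False; s13 = True

s2 = E AND D = False AND False = False
s3 = s2 NOR E = False NOR False = True
s5 = C NAND F = True NAND True = False
s6 = B OR s5 = False OR False = False
s13 = s3 NAND s6 = True NAND False = True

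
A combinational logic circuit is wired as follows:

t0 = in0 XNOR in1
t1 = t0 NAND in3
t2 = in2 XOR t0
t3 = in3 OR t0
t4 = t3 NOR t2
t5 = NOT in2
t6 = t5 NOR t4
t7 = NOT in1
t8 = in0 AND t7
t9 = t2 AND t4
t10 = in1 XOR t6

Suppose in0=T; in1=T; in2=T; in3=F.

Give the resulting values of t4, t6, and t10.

t4 = F; t6 = T; t10 = F

t0 = in0 XNOR in1 = T XNOR T = T
t2 = in2 XOR t0 = T XOR T = F
t3 = in3 OR t0 = F OR T = T
t4 = t3 NOR t2 = T NOR F = F
t5 = NOT in2 = NOT T = F
t6 = t5 NOR t4 = F NOR F = T
t10 = in1 XOR t6 = T XOR T = F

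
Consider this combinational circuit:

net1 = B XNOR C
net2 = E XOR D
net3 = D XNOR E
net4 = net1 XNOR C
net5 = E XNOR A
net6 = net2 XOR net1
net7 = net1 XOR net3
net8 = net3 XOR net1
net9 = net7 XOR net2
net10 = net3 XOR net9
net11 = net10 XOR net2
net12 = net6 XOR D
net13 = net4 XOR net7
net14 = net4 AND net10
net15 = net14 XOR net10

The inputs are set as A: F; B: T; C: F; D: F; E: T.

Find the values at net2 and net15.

net1 = B XNOR C = T XNOR F = F
net2 = E XOR D = T XOR F = T
net3 = D XNOR E = F XNOR T = F
net4 = net1 XNOR C = F XNOR F = T
net7 = net1 XOR net3 = F XOR F = F
net9 = net7 XOR net2 = F XOR T = T
net10 = net3 XOR net9 = F XOR T = T
net14 = net4 AND net10 = T AND T = T
net15 = net14 XOR net10 = T XOR T = F

net2 = T; net15 = F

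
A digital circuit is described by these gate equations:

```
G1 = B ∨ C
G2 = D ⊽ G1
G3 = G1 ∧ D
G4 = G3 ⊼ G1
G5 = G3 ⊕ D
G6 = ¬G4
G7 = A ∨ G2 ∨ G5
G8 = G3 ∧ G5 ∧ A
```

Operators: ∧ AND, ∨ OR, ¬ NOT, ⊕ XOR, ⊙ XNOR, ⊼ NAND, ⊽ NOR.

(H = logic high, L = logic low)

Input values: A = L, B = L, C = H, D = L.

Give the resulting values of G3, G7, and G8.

G1 = B OR C = L OR H = H
G2 = D NOR G1 = L NOR H = L
G3 = G1 AND D = H AND L = L
G5 = G3 XOR D = L XOR L = L
G7 = A OR G2 OR G5 = L OR L OR L = L
G8 = G3 AND G5 AND A = L AND L AND L = L

G3 = L  G7 = L  G8 = L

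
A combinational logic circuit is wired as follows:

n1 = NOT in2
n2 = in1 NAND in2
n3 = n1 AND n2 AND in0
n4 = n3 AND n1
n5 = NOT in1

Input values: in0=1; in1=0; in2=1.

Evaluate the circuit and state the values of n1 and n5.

n1 = NOT in2 = NOT 1 = 0
n5 = NOT in1 = NOT 0 = 1

n1 = 0, n5 = 1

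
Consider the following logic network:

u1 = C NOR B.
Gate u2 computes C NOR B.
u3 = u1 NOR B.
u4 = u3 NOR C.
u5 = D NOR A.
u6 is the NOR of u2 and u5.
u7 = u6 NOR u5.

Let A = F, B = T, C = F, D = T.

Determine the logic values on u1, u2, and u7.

u1 = F; u2 = F; u7 = F

u1 = C NOR B = F NOR T = F
u2 = C NOR B = F NOR T = F
u5 = D NOR A = T NOR F = F
u6 = u2 NOR u5 = F NOR F = T
u7 = u6 NOR u5 = T NOR F = F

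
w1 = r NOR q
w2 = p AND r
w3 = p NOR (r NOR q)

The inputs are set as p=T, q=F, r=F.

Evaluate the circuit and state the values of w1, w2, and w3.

w1 = T; w2 = F; w3 = F

w1 = F NOR F = T
w2 = T AND F = F
w3 = T NOR (F NOR F) = F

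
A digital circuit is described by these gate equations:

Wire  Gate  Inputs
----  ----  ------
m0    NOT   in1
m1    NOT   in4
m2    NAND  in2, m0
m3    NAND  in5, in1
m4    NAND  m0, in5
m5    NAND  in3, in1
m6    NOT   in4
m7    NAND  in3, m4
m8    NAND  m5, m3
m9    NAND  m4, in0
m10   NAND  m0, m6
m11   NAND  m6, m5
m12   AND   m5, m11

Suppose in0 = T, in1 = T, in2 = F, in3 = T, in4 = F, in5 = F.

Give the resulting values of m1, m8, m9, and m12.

m0 = NOT in1 = NOT T = F
m1 = NOT in4 = NOT F = T
m3 = in5 NAND in1 = F NAND T = T
m4 = m0 NAND in5 = F NAND F = T
m5 = in3 NAND in1 = T NAND T = F
m6 = NOT in4 = NOT F = T
m8 = m5 NAND m3 = F NAND T = T
m9 = m4 NAND in0 = T NAND T = F
m11 = m6 NAND m5 = T NAND F = T
m12 = m5 AND m11 = F AND T = F

m1 = T, m8 = T, m9 = F, m12 = F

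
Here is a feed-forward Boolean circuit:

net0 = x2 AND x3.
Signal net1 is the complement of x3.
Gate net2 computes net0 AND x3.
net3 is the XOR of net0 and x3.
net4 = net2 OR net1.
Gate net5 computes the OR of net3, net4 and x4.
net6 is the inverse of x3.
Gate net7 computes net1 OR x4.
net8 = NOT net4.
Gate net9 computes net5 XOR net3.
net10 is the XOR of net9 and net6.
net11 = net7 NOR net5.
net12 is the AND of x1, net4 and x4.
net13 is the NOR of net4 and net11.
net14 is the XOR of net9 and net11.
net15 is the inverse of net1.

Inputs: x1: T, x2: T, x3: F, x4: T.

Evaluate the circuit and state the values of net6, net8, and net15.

net0 = x2 AND x3 = T AND F = F
net1 = NOT x3 = NOT F = T
net2 = net0 AND x3 = F AND F = F
net4 = net2 OR net1 = F OR T = T
net6 = NOT x3 = NOT F = T
net8 = NOT net4 = NOT T = F
net15 = NOT net1 = NOT T = F

net6 = T, net8 = F, net15 = F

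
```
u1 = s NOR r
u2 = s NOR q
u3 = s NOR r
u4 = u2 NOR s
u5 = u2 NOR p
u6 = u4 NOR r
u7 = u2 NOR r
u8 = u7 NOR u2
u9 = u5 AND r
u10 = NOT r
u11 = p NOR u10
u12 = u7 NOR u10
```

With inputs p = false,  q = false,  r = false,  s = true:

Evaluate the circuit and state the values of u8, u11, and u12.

u8 = false  u11 = false  u12 = false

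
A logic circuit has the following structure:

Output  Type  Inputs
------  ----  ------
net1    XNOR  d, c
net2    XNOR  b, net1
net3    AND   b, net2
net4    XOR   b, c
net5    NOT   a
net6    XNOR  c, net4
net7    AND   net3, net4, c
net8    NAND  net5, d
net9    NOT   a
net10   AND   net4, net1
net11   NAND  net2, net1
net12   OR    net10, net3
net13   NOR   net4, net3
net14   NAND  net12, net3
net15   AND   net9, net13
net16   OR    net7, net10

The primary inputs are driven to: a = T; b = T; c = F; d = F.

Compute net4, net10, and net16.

net4 = T, net10 = T, net16 = T

net1 = d XNOR c = F XNOR F = T
net2 = b XNOR net1 = T XNOR T = T
net3 = b AND net2 = T AND T = T
net4 = b XOR c = T XOR F = T
net7 = net3 AND net4 AND c = T AND T AND F = F
net10 = net4 AND net1 = T AND T = T
net16 = net7 OR net10 = F OR T = T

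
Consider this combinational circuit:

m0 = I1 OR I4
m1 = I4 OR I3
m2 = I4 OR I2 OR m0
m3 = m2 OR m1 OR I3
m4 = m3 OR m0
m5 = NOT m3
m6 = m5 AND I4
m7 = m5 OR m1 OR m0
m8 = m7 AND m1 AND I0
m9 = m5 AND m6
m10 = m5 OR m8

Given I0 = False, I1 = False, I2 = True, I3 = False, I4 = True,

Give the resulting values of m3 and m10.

m3 = True  m10 = False

m0 = I1 OR I4 = False OR True = True
m1 = I4 OR I3 = True OR False = True
m2 = I4 OR I2 OR m0 = True OR True OR True = True
m3 = m2 OR m1 OR I3 = True OR True OR False = True
m5 = NOT m3 = NOT True = False
m7 = m5 OR m1 OR m0 = False OR True OR True = True
m8 = m7 AND m1 AND I0 = True AND True AND False = False
m10 = m5 OR m8 = False OR False = False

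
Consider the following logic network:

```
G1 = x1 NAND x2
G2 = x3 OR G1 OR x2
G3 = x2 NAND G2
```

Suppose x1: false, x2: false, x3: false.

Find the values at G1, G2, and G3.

G1 = true, G2 = true, G3 = true

G1 = x1 NAND x2 = false NAND false = true
G2 = x3 OR G1 OR x2 = false OR true OR false = true
G3 = x2 NAND G2 = false NAND true = true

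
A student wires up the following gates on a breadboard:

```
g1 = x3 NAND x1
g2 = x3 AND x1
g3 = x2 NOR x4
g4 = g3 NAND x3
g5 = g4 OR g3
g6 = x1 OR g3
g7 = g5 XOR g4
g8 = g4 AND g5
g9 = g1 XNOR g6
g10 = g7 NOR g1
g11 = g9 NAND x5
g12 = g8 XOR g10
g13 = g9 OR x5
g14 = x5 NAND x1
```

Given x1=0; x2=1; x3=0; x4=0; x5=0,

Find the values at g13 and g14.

g13 = 0, g14 = 1

g1 = x3 NAND x1 = 0 NAND 0 = 1
g3 = x2 NOR x4 = 1 NOR 0 = 0
g6 = x1 OR g3 = 0 OR 0 = 0
g9 = g1 XNOR g6 = 1 XNOR 0 = 0
g13 = g9 OR x5 = 0 OR 0 = 0
g14 = x5 NAND x1 = 0 NAND 0 = 1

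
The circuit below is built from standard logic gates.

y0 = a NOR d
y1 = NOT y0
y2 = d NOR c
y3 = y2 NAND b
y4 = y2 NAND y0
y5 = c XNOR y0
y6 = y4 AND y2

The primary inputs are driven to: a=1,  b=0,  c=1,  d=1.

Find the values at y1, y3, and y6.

y0 = a NOR d = 1 NOR 1 = 0
y1 = NOT y0 = NOT 0 = 1
y2 = d NOR c = 1 NOR 1 = 0
y3 = y2 NAND b = 0 NAND 0 = 1
y4 = y2 NAND y0 = 0 NAND 0 = 1
y6 = y4 AND y2 = 1 AND 0 = 0

y1 = 1, y3 = 1, y6 = 0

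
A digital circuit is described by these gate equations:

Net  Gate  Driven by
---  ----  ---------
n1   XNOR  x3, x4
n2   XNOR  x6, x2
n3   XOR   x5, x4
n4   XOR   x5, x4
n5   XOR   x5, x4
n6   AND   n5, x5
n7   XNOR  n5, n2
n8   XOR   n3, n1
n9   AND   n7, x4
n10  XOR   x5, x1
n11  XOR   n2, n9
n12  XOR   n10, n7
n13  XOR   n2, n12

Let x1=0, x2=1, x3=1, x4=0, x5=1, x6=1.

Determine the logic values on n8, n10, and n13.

n1 = x3 XNOR x4 = 1 XNOR 0 = 0
n2 = x6 XNOR x2 = 1 XNOR 1 = 1
n3 = x5 XOR x4 = 1 XOR 0 = 1
n5 = x5 XOR x4 = 1 XOR 0 = 1
n7 = n5 XNOR n2 = 1 XNOR 1 = 1
n8 = n3 XOR n1 = 1 XOR 0 = 1
n10 = x5 XOR x1 = 1 XOR 0 = 1
n12 = n10 XOR n7 = 1 XOR 1 = 0
n13 = n2 XOR n12 = 1 XOR 0 = 1

n8 = 1  n10 = 1  n13 = 1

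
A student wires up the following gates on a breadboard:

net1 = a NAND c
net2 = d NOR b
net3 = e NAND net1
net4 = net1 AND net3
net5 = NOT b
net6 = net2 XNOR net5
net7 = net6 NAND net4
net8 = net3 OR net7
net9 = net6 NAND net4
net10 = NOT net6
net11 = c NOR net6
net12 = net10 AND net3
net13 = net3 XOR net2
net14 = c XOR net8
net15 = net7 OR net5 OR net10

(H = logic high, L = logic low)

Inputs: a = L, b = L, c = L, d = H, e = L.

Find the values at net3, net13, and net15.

net3 = H; net13 = H; net15 = H

net1 = a NAND c = L NAND L = H
net2 = d NOR b = H NOR L = L
net3 = e NAND net1 = L NAND H = H
net4 = net1 AND net3 = H AND H = H
net5 = NOT b = NOT L = H
net6 = net2 XNOR net5 = L XNOR H = L
net7 = net6 NAND net4 = L NAND H = H
net10 = NOT net6 = NOT L = H
net13 = net3 XOR net2 = H XOR L = H
net15 = net7 OR net5 OR net10 = H OR H OR H = H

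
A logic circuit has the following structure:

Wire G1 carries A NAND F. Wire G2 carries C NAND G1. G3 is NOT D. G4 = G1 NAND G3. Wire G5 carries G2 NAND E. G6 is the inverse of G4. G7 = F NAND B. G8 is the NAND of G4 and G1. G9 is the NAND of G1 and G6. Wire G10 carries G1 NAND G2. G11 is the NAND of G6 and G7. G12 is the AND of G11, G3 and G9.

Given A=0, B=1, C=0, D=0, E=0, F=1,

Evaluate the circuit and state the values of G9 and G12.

G9 = 0; G12 = 0

G1 = A NAND F = 0 NAND 1 = 1
G3 = NOT D = NOT 0 = 1
G4 = G1 NAND G3 = 1 NAND 1 = 0
G6 = NOT G4 = NOT 0 = 1
G7 = F NAND B = 1 NAND 1 = 0
G9 = G1 NAND G6 = 1 NAND 1 = 0
G11 = G6 NAND G7 = 1 NAND 0 = 1
G12 = G11 AND G3 AND G9 = 1 AND 1 AND 0 = 0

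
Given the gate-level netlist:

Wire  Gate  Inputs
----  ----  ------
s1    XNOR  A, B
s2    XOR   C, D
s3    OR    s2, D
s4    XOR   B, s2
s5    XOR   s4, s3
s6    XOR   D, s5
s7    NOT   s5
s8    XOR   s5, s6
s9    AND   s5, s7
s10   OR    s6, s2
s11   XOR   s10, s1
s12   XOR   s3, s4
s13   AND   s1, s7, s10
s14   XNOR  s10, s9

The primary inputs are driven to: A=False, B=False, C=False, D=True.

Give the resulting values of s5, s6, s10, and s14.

s5 = False, s6 = True, s10 = True, s14 = False

s2 = C XOR D = False XOR True = True
s3 = s2 OR D = True OR True = True
s4 = B XOR s2 = False XOR True = True
s5 = s4 XOR s3 = True XOR True = False
s6 = D XOR s5 = True XOR False = True
s7 = NOT s5 = NOT False = True
s9 = s5 AND s7 = False AND True = False
s10 = s6 OR s2 = True OR True = True
s14 = s10 XNOR s9 = True XNOR False = False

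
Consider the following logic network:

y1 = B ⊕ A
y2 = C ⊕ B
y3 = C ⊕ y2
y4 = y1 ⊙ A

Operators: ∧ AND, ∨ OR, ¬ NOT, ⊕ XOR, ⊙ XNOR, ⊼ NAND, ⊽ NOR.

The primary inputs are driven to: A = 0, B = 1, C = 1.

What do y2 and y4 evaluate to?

y1 = B XOR A = 1 XOR 0 = 1
y2 = C XOR B = 1 XOR 1 = 0
y4 = y1 XNOR A = 1 XNOR 0 = 0

y2 = 0, y4 = 0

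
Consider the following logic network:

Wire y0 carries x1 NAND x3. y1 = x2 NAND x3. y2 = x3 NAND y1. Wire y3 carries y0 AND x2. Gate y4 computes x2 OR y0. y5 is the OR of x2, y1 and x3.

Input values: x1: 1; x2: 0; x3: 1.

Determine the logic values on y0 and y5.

y0 = 0  y5 = 1

y0 = x1 NAND x3 = 1 NAND 1 = 0
y1 = x2 NAND x3 = 0 NAND 1 = 1
y5 = x2 OR y1 OR x3 = 0 OR 1 OR 1 = 1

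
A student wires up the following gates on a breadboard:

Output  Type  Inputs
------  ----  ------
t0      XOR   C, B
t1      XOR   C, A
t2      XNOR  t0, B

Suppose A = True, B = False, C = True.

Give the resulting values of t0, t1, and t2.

t0 = True, t1 = False, t2 = False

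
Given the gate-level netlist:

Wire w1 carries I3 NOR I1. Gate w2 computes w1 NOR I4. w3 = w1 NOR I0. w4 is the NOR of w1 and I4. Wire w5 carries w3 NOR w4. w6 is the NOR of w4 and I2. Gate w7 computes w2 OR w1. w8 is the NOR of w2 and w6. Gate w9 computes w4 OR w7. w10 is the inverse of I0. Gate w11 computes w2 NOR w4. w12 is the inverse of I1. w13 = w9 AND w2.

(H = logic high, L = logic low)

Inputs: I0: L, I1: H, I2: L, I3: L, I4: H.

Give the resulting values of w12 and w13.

w1 = I3 NOR I1 = L NOR H = L
w2 = w1 NOR I4 = L NOR H = L
w4 = w1 NOR I4 = L NOR H = L
w7 = w2 OR w1 = L OR L = L
w9 = w4 OR w7 = L OR L = L
w12 = NOT I1 = NOT H = L
w13 = w9 AND w2 = L AND L = L

w12 = L, w13 = L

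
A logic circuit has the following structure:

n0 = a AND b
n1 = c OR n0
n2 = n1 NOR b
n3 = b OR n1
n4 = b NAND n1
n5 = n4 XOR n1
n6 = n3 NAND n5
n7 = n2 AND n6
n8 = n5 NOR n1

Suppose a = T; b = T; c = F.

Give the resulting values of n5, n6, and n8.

n0 = a AND b = T AND T = T
n1 = c OR n0 = F OR T = T
n3 = b OR n1 = T OR T = T
n4 = b NAND n1 = T NAND T = F
n5 = n4 XOR n1 = F XOR T = T
n6 = n3 NAND n5 = T NAND T = F
n8 = n5 NOR n1 = T NOR T = F

n5 = T, n6 = F, n8 = F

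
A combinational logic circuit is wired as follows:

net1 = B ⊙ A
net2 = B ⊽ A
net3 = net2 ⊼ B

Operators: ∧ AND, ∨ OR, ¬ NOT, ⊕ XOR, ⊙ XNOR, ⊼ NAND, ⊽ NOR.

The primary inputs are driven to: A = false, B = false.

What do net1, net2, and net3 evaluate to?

net1 = B XNOR A = false XNOR false = true
net2 = B NOR A = false NOR false = true
net3 = net2 NAND B = true NAND false = true

net1 = true, net2 = true, net3 = true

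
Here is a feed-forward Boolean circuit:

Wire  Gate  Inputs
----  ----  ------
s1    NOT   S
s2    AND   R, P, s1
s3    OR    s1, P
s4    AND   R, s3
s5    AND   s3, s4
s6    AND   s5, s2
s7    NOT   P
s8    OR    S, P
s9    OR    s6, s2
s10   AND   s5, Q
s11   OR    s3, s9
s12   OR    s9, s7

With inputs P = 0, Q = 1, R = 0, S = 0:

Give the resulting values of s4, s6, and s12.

s1 = NOT S = NOT 0 = 1
s2 = R AND P AND s1 = 0 AND 0 AND 1 = 0
s3 = s1 OR P = 1 OR 0 = 1
s4 = R AND s3 = 0 AND 1 = 0
s5 = s3 AND s4 = 1 AND 0 = 0
s6 = s5 AND s2 = 0 AND 0 = 0
s7 = NOT P = NOT 0 = 1
s9 = s6 OR s2 = 0 OR 0 = 0
s12 = s9 OR s7 = 0 OR 1 = 1

s4 = 0, s6 = 0, s12 = 1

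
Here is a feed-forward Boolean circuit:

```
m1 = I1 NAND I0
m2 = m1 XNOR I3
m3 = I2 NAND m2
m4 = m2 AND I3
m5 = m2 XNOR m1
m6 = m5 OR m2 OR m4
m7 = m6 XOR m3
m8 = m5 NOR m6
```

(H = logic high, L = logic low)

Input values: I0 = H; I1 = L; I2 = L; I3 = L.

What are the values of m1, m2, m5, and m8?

m1 = I1 NAND I0 = L NAND H = H
m2 = m1 XNOR I3 = H XNOR L = L
m4 = m2 AND I3 = L AND L = L
m5 = m2 XNOR m1 = L XNOR H = L
m6 = m5 OR m2 OR m4 = L OR L OR L = L
m8 = m5 NOR m6 = L NOR L = H

m1 = H, m2 = L, m5 = L, m8 = H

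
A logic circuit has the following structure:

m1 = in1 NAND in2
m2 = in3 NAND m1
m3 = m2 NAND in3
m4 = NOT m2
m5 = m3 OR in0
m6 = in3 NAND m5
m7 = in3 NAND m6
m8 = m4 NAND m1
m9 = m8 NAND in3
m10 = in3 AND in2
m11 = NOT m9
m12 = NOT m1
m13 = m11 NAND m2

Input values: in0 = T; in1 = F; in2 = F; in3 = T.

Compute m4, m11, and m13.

m1 = in1 NAND in2 = F NAND F = T
m2 = in3 NAND m1 = T NAND T = F
m4 = NOT m2 = NOT F = T
m8 = m4 NAND m1 = T NAND T = F
m9 = m8 NAND in3 = F NAND T = T
m11 = NOT m9 = NOT T = F
m13 = m11 NAND m2 = F NAND F = T

m4 = T  m11 = F  m13 = T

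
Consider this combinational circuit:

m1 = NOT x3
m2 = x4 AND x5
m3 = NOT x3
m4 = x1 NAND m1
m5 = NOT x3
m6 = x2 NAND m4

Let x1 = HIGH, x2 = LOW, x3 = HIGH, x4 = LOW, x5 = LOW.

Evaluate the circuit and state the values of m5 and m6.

m1 = NOT x3 = NOT HIGH = LOW
m4 = x1 NAND m1 = HIGH NAND LOW = HIGH
m5 = NOT x3 = NOT HIGH = LOW
m6 = x2 NAND m4 = LOW NAND HIGH = HIGH

m5 = LOW; m6 = HIGH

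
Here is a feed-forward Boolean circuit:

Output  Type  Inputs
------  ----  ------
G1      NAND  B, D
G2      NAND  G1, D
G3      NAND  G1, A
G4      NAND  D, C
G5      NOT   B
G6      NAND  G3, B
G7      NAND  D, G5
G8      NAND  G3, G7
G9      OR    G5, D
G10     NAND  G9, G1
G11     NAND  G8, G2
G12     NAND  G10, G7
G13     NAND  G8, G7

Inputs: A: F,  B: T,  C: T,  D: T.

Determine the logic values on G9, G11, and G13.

G1 = B NAND D = T NAND T = F
G2 = G1 NAND D = F NAND T = T
G3 = G1 NAND A = F NAND F = T
G5 = NOT B = NOT T = F
G7 = D NAND G5 = T NAND F = T
G8 = G3 NAND G7 = T NAND T = F
G9 = G5 OR D = F OR T = T
G11 = G8 NAND G2 = F NAND T = T
G13 = G8 NAND G7 = F NAND T = T

G9 = T, G11 = T, G13 = T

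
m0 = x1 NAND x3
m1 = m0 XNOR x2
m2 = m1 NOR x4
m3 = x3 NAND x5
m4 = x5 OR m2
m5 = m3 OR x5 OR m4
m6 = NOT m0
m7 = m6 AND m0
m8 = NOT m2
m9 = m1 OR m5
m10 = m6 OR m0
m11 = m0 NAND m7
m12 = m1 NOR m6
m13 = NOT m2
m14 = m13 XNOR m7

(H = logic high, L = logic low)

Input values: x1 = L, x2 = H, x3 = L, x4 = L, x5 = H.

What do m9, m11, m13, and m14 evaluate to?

m0 = x1 NAND x3 = L NAND L = H
m1 = m0 XNOR x2 = H XNOR H = H
m2 = m1 NOR x4 = H NOR L = L
m3 = x3 NAND x5 = L NAND H = H
m4 = x5 OR m2 = H OR L = H
m5 = m3 OR x5 OR m4 = H OR H OR H = H
m6 = NOT m0 = NOT H = L
m7 = m6 AND m0 = L AND H = L
m9 = m1 OR m5 = H OR H = H
m11 = m0 NAND m7 = H NAND L = H
m13 = NOT m2 = NOT L = H
m14 = m13 XNOR m7 = H XNOR L = L

m9 = H; m11 = H; m13 = H; m14 = L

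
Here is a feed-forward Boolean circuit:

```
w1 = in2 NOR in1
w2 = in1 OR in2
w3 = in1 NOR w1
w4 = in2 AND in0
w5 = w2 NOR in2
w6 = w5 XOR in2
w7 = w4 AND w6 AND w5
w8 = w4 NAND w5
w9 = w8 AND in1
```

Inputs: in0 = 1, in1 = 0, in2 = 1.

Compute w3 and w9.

w3 = 1  w9 = 0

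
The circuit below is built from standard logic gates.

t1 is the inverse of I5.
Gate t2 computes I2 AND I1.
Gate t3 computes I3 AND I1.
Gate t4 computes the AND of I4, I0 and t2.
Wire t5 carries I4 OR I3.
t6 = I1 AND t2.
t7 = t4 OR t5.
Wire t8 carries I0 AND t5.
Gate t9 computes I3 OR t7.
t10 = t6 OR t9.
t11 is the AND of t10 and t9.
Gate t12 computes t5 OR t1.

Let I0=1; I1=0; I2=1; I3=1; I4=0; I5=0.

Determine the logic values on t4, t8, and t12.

t4 = 0  t8 = 1  t12 = 1

t1 = NOT I5 = NOT 0 = 1
t2 = I2 AND I1 = 1 AND 0 = 0
t4 = I4 AND I0 AND t2 = 0 AND 1 AND 0 = 0
t5 = I4 OR I3 = 0 OR 1 = 1
t8 = I0 AND t5 = 1 AND 1 = 1
t12 = t5 OR t1 = 1 OR 1 = 1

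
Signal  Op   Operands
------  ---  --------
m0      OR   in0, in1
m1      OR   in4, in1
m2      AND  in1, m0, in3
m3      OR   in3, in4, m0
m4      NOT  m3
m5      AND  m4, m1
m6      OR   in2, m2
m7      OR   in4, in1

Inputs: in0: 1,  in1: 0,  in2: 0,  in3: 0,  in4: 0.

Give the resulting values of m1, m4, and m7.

m0 = in0 OR in1 = 1 OR 0 = 1
m1 = in4 OR in1 = 0 OR 0 = 0
m3 = in3 OR in4 OR m0 = 0 OR 0 OR 1 = 1
m4 = NOT m3 = NOT 1 = 0
m7 = in4 OR in1 = 0 OR 0 = 0

m1 = 0  m4 = 0  m7 = 0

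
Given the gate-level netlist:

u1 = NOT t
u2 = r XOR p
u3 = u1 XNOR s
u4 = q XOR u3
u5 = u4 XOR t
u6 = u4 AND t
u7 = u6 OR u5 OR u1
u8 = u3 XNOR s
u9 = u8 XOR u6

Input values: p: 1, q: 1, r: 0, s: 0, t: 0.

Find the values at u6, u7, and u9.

u1 = NOT t = NOT 0 = 1
u3 = u1 XNOR s = 1 XNOR 0 = 0
u4 = q XOR u3 = 1 XOR 0 = 1
u5 = u4 XOR t = 1 XOR 0 = 1
u6 = u4 AND t = 1 AND 0 = 0
u7 = u6 OR u5 OR u1 = 0 OR 1 OR 1 = 1
u8 = u3 XNOR s = 0 XNOR 0 = 1
u9 = u8 XOR u6 = 1 XOR 0 = 1

u6 = 0, u7 = 1, u9 = 1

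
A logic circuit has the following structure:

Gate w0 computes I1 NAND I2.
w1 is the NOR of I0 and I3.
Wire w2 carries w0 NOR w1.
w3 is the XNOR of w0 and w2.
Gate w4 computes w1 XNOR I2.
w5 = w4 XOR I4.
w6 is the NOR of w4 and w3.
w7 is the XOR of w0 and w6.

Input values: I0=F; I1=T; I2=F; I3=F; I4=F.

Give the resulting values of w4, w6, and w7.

w4 = F, w6 = T, w7 = F

w0 = I1 NAND I2 = T NAND F = T
w1 = I0 NOR I3 = F NOR F = T
w2 = w0 NOR w1 = T NOR T = F
w3 = w0 XNOR w2 = T XNOR F = F
w4 = w1 XNOR I2 = T XNOR F = F
w6 = w4 NOR w3 = F NOR F = T
w7 = w0 XOR w6 = T XOR T = F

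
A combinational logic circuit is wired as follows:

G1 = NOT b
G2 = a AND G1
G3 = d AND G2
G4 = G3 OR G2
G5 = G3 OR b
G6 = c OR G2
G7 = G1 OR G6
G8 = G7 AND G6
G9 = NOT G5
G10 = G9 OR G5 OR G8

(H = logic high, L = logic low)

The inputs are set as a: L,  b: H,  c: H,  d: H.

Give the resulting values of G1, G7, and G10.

G1 = L  G7 = H  G10 = H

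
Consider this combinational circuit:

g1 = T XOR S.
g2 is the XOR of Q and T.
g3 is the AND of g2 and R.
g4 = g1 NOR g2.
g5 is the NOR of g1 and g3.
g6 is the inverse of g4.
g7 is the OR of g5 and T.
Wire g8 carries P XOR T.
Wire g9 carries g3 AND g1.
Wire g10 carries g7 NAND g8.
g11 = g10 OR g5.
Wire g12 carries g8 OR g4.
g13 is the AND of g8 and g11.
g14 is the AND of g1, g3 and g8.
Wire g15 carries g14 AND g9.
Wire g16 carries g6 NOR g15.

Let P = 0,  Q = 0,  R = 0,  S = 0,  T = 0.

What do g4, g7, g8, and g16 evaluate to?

g1 = T XOR S = 0 XOR 0 = 0
g2 = Q XOR T = 0 XOR 0 = 0
g3 = g2 AND R = 0 AND 0 = 0
g4 = g1 NOR g2 = 0 NOR 0 = 1
g5 = g1 NOR g3 = 0 NOR 0 = 1
g6 = NOT g4 = NOT 1 = 0
g7 = g5 OR T = 1 OR 0 = 1
g8 = P XOR T = 0 XOR 0 = 0
g9 = g3 AND g1 = 0 AND 0 = 0
g14 = g1 AND g3 AND g8 = 0 AND 0 AND 0 = 0
g15 = g14 AND g9 = 0 AND 0 = 0
g16 = g6 NOR g15 = 0 NOR 0 = 1

g4 = 1, g7 = 1, g8 = 0, g16 = 1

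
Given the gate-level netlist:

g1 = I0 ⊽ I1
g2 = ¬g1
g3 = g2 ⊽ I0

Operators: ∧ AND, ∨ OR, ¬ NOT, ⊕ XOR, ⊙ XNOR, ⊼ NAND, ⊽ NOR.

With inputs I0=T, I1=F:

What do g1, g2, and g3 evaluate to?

g1 = F, g2 = T, g3 = F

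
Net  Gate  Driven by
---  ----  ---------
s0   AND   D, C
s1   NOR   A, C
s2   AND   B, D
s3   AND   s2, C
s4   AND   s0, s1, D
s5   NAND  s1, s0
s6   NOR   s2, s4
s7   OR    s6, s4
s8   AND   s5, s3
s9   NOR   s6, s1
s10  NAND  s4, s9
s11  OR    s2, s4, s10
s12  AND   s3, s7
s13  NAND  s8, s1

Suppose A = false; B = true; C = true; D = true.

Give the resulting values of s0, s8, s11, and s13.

s0 = D AND C = true AND true = true
s1 = A NOR C = false NOR true = false
s2 = B AND D = true AND true = true
s3 = s2 AND C = true AND true = true
s4 = s0 AND s1 AND D = true AND false AND true = false
s5 = s1 NAND s0 = false NAND true = true
s6 = s2 NOR s4 = true NOR false = false
s8 = s5 AND s3 = true AND true = true
s9 = s6 NOR s1 = false NOR false = true
s10 = s4 NAND s9 = false NAND true = true
s11 = s2 OR s4 OR s10 = true OR false OR true = true
s13 = s8 NAND s1 = true NAND false = true

s0 = true; s8 = true; s11 = true; s13 = true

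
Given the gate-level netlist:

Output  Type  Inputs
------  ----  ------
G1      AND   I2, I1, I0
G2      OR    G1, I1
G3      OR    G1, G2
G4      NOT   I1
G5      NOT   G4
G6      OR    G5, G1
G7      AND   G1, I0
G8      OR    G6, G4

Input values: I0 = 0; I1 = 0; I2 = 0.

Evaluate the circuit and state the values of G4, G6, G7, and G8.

G1 = I2 AND I1 AND I0 = 0 AND 0 AND 0 = 0
G4 = NOT I1 = NOT 0 = 1
G5 = NOT G4 = NOT 1 = 0
G6 = G5 OR G1 = 0 OR 0 = 0
G7 = G1 AND I0 = 0 AND 0 = 0
G8 = G6 OR G4 = 0 OR 1 = 1

G4 = 1, G6 = 0, G7 = 0, G8 = 1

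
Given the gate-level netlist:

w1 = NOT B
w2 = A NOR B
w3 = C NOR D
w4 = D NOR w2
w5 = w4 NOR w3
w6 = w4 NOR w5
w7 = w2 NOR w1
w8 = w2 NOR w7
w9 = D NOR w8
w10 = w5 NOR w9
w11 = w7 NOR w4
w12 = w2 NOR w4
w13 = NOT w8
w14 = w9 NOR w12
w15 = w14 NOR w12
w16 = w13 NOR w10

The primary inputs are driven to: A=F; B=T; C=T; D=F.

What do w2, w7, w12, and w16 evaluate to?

w1 = NOT B = NOT T = F
w2 = A NOR B = F NOR T = F
w3 = C NOR D = T NOR F = F
w4 = D NOR w2 = F NOR F = T
w5 = w4 NOR w3 = T NOR F = F
w7 = w2 NOR w1 = F NOR F = T
w8 = w2 NOR w7 = F NOR T = F
w9 = D NOR w8 = F NOR F = T
w10 = w5 NOR w9 = F NOR T = F
w12 = w2 NOR w4 = F NOR T = F
w13 = NOT w8 = NOT F = T
w16 = w13 NOR w10 = T NOR F = F

w2 = F; w7 = T; w12 = F; w16 = F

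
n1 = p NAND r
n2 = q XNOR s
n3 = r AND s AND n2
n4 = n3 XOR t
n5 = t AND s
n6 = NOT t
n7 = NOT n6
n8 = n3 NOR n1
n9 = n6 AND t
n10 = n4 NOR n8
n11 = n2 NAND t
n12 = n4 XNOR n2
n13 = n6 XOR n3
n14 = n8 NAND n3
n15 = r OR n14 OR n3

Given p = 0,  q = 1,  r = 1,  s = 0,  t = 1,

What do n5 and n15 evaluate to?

n1 = p NAND r = 0 NAND 1 = 1
n2 = q XNOR s = 1 XNOR 0 = 0
n3 = r AND s AND n2 = 1 AND 0 AND 0 = 0
n5 = t AND s = 1 AND 0 = 0
n8 = n3 NOR n1 = 0 NOR 1 = 0
n14 = n8 NAND n3 = 0 NAND 0 = 1
n15 = r OR n14 OR n3 = 1 OR 1 OR 0 = 1

n5 = 0, n15 = 1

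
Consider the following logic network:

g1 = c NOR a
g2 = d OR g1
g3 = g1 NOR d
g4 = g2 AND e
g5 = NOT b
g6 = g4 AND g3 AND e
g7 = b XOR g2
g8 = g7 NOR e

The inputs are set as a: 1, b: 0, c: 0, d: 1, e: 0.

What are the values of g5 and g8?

g1 = c NOR a = 0 NOR 1 = 0
g2 = d OR g1 = 1 OR 0 = 1
g5 = NOT b = NOT 0 = 1
g7 = b XOR g2 = 0 XOR 1 = 1
g8 = g7 NOR e = 1 NOR 0 = 0

g5 = 1, g8 = 0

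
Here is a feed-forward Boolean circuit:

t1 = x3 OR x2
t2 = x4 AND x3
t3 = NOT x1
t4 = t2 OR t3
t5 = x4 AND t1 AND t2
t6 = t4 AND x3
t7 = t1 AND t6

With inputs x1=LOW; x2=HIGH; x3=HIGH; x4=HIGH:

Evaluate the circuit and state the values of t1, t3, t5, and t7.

t1 = HIGH  t3 = HIGH  t5 = HIGH  t7 = HIGH

t1 = x3 OR x2 = HIGH OR HIGH = HIGH
t2 = x4 AND x3 = HIGH AND HIGH = HIGH
t3 = NOT x1 = NOT LOW = HIGH
t4 = t2 OR t3 = HIGH OR HIGH = HIGH
t5 = x4 AND t1 AND t2 = HIGH AND HIGH AND HIGH = HIGH
t6 = t4 AND x3 = HIGH AND HIGH = HIGH
t7 = t1 AND t6 = HIGH AND HIGH = HIGH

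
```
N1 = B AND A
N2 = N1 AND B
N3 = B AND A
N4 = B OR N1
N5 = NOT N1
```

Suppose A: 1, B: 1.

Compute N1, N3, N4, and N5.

N1 = 1, N3 = 1, N4 = 1, N5 = 0

N1 = B AND A = 1 AND 1 = 1
N3 = B AND A = 1 AND 1 = 1
N4 = B OR N1 = 1 OR 1 = 1
N5 = NOT N1 = NOT 1 = 0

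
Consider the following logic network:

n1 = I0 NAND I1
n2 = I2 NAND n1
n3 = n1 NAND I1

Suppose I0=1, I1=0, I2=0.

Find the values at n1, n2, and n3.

n1 = 1, n2 = 1, n3 = 1

n1 = I0 NAND I1 = 1 NAND 0 = 1
n2 = I2 NAND n1 = 0 NAND 1 = 1
n3 = n1 NAND I1 = 1 NAND 0 = 1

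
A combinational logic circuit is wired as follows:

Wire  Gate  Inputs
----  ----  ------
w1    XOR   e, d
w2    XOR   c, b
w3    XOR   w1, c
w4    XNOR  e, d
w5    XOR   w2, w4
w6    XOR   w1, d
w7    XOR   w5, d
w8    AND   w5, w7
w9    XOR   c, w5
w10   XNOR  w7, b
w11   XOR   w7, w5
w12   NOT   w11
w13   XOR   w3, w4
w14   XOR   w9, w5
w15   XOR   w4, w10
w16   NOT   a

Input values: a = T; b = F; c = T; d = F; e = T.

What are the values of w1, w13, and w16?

w1 = T, w13 = F, w16 = F

w1 = e XOR d = T XOR F = T
w3 = w1 XOR c = T XOR T = F
w4 = e XNOR d = T XNOR F = F
w13 = w3 XOR w4 = F XOR F = F
w16 = NOT a = NOT T = F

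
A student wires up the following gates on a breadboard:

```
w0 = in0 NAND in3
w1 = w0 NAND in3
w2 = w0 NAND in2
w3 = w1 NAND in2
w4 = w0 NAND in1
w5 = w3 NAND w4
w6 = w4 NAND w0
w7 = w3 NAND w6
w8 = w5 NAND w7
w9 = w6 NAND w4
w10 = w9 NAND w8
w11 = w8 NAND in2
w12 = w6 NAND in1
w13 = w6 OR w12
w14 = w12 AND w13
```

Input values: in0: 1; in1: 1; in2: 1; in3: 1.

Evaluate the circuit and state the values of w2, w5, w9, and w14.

w0 = in0 NAND in3 = 1 NAND 1 = 0
w1 = w0 NAND in3 = 0 NAND 1 = 1
w2 = w0 NAND in2 = 0 NAND 1 = 1
w3 = w1 NAND in2 = 1 NAND 1 = 0
w4 = w0 NAND in1 = 0 NAND 1 = 1
w5 = w3 NAND w4 = 0 NAND 1 = 1
w6 = w4 NAND w0 = 1 NAND 0 = 1
w9 = w6 NAND w4 = 1 NAND 1 = 0
w12 = w6 NAND in1 = 1 NAND 1 = 0
w13 = w6 OR w12 = 1 OR 0 = 1
w14 = w12 AND w13 = 0 AND 1 = 0

w2 = 1, w5 = 1, w9 = 0, w14 = 0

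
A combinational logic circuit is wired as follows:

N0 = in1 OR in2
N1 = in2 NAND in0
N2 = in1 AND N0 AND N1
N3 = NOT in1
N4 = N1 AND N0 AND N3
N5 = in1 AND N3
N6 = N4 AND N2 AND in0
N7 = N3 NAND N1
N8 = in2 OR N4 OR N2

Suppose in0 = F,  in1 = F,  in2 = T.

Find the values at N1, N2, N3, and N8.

N1 = T, N2 = F, N3 = T, N8 = T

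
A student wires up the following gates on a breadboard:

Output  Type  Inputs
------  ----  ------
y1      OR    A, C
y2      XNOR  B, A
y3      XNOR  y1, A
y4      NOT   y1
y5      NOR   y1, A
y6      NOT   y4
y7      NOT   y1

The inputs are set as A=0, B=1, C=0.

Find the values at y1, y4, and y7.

y1 = 0; y4 = 1; y7 = 1

y1 = A OR C = 0 OR 0 = 0
y4 = NOT y1 = NOT 0 = 1
y7 = NOT y1 = NOT 0 = 1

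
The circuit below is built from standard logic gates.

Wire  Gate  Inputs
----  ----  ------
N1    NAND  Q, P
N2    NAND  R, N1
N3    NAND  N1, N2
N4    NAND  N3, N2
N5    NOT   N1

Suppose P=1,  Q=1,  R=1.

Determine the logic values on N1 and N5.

N1 = Q NAND P = 1 NAND 1 = 0
N5 = NOT N1 = NOT 0 = 1

N1 = 0, N5 = 1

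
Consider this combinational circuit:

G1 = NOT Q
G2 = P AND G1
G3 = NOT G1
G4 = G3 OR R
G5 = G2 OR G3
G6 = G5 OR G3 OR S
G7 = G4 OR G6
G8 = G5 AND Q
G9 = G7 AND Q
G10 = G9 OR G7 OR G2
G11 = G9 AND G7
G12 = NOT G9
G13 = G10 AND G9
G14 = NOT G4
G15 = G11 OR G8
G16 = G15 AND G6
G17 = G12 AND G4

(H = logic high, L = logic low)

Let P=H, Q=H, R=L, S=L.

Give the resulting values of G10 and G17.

G10 = H; G17 = L

G1 = NOT Q = NOT H = L
G2 = P AND G1 = H AND L = L
G3 = NOT G1 = NOT L = H
G4 = G3 OR R = H OR L = H
G5 = G2 OR G3 = L OR H = H
G6 = G5 OR G3 OR S = H OR H OR L = H
G7 = G4 OR G6 = H OR H = H
G9 = G7 AND Q = H AND H = H
G10 = G9 OR G7 OR G2 = H OR H OR L = H
G12 = NOT G9 = NOT H = L
G17 = G12 AND G4 = L AND H = L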